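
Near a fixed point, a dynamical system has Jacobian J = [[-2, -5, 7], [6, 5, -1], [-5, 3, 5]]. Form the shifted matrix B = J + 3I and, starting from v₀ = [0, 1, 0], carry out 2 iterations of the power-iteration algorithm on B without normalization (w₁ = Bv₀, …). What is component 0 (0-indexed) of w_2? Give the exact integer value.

B = J + 3I has rows (1, -5, 7); (6, 8, -1); (-5, 3, 8)
w1 = Bv₀ = (-5, 8, 3)
w2 = Bw1 = (-24, 31, 73)
Requested component of w2: -24

-24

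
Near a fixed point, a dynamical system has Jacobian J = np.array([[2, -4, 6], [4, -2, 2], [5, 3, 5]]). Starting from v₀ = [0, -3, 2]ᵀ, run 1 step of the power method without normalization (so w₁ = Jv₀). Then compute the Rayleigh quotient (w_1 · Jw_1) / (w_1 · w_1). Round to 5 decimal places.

w1 = Jv₀ = (2·0 + (-4)·(-3) + 6·2; 4·0 + (-2)·(-3) + 2·2; 5·0 + 3·(-3) + 5·2) = (24, 10, 1)
Jw1 = (14, 78, 155)
w1·Jw1 = 24·14 + 10·78 + 1·155 = 1271; w1·w1 = 24·24 + 10·10 + 1·1 = 677
λ ≈ 1271/677 = 1.87740

λ ≈ 1.87740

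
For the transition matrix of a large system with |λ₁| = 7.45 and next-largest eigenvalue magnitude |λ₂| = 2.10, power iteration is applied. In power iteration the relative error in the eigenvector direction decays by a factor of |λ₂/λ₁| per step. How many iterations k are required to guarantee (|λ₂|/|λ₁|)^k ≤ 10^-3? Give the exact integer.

|λ₂/λ₁| = 2.10/7.45 = 0.28188
Need k ≥ ln(10^-3) / ln(0.28188) = -6.9078 / -1.2663 ≈ 5.455
Smallest integer k satisfying the bound: 6

6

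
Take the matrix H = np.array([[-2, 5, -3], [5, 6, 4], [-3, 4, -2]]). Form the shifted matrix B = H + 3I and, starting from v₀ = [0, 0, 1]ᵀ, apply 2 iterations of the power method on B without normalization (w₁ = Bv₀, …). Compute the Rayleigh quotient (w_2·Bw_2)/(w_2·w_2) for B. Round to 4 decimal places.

B = H + 3I has rows (1, 5, -3); (5, 9, 4); (-3, 4, 1)
w1 = Bv₀ = (-3, 4, 1)
w2 = Bw1 = (14, 25, 26)
Bw2 = (61, 399, 84)
w2·Bw2 = 13013; w2·w2 = 1497; μ ≈ 13013/1497 = 8.6927

μ ≈ 8.6927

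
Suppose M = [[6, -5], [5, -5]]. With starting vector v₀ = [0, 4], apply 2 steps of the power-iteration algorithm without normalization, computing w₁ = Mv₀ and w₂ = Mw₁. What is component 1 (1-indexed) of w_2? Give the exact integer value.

-20

w1 = Mv₀ = (-20, -20)
w2 = Mw1 = (-20, 0)
The requested component of w2 is -20.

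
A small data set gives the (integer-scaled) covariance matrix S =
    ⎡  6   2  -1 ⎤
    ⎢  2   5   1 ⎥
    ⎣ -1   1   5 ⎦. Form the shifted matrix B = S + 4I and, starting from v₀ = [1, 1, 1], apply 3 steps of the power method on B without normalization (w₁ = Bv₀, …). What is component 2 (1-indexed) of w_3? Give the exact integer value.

B = S + 4I has rows (10, 2, -1); (2, 9, 1); (-1, 1, 9)
w1 = Bv₀ = (10·1 + 2·1 + (-1)·1; 2·1 + 9·1 + 1·1; (-1)·1 + 1·1 + 9·1) = (11, 12, 9)
w2 = Bw1 = (10·11 + 2·12 + (-1)·9; 2·11 + 9·12 + 1·9; (-1)·11 + 1·12 + 9·9) = (125, 139, 82)
w3 = Bw2 = (1446, 1583, 752)
Requested component of w3: 1583

1583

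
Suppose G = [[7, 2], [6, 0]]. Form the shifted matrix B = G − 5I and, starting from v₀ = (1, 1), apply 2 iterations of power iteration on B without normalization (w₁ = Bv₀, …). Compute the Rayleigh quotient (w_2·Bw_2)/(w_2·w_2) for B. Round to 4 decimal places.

-0.1844

B = G − 5I has rows (2, 2); (6, -5)
w1 = Bv₀ = (4, 1)
w2 = Bw1 = (10, 19)
Bw2 = (58, -35)
w2·Bw2 = -85; w2·w2 = 461; μ ≈ -85/461 = -0.1844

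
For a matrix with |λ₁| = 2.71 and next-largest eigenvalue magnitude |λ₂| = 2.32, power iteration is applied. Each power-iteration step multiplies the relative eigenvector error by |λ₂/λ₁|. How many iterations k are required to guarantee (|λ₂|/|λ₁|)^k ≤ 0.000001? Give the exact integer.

89

|λ₂/λ₁| = 2.32/2.71 = 0.85609
Need k ≥ ln(0.000001) / ln(0.85609) = -13.8155 / -0.1554 ≈ 88.914
Smallest integer k satisfying the bound: 89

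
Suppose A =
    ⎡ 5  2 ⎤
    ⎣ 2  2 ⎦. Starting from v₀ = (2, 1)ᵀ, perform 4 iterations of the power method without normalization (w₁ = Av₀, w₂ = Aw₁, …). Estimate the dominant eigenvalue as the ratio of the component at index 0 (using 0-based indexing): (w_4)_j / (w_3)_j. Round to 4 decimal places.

w1 = Av₀ = (12, 6)
w2 = Aw1 = (72, 36)
w3 = Aw2 = (432, 216)
w4 = Aw3 = (2592, 1296)
Ratio at component: 2592 / 432 = 6.0000

λ ≈ 6.0000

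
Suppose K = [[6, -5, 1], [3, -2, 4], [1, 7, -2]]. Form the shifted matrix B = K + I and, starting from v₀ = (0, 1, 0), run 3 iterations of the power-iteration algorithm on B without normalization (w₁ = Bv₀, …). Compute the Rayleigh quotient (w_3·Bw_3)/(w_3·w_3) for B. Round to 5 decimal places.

B = K + I has rows (7, -5, 1); (3, -1, 4); (1, 7, -1)
w1 = Bv₀ = (7·0 + (-5)·1 + 1·0; 3·0 + (-1)·1 + 4·0; 1·0 + 7·1 + (-1)·0) = (-5, -1, 7)
w2 = Bw1 = (7·(-5) + (-5)·(-1) + 1·7; 3·(-5) + (-1)·(-1) + 4·7; 1·(-5) + 7·(-1) + (-1)·7) = (-23, 14, -19)
w3 = Bw2 = (-250, -159, 94)
Bw3 = (-861, -215, -1457)
w3·Bw3 = 112477; w3·w3 = 96617; μ ≈ 112477/96617 = 1.16415

1.16415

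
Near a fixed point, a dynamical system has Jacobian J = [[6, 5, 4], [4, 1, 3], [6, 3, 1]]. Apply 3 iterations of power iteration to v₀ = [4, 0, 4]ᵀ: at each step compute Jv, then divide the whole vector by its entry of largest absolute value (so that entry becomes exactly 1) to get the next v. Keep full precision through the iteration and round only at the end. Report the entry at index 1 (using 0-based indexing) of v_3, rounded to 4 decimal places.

0.5762

Jv0 = (40.00000, 28.00000, 28.00000); divide by 40.00000 → v1 = (1.00000, 0.70000, 0.70000)
Jv1 = (12.30000, 6.80000, 8.80000); divide by 12.30000 → v2 = (1.00000, 0.55285, 0.71545)
Jv2 = (11.62602, 6.69919, 8.37398); divide by 11.62602 → v3 = (1.00000, 0.57622, 0.72028)
Requested entry of v3: 3296/5720 = 0.5762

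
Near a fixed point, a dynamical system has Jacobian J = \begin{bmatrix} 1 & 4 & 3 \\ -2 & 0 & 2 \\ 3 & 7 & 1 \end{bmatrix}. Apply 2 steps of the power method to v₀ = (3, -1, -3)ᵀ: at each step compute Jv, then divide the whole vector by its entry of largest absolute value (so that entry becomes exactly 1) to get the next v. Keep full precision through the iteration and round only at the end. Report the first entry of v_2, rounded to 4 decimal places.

0.5304

Jv0 = (-10.00000, -12.00000, -1.00000); divide by -12.00000 → v1 = (0.83333, 1.00000, 0.08333)
Jv1 = (5.08333, -1.50000, 9.58333); divide by 9.58333 → v2 = (0.53043, -0.15652, 1.00000)
Requested entry of v2: -61/-115 = 0.5304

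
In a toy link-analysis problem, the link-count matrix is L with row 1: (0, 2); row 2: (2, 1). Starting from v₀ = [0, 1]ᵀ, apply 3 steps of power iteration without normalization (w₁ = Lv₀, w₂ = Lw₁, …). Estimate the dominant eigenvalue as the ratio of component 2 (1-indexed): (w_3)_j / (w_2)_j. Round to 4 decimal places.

w1 = Lv₀ = (0·0 + 2·1; 2·0 + 1·1) = (2, 1)
w2 = Lw1 = (0·2 + 2·1; 2·2 + 1·1) = (2, 5)
w3 = Lw2 = (10, 9)
Ratio at component: 9 / 5 = 1.8000

λ ≈ 1.8000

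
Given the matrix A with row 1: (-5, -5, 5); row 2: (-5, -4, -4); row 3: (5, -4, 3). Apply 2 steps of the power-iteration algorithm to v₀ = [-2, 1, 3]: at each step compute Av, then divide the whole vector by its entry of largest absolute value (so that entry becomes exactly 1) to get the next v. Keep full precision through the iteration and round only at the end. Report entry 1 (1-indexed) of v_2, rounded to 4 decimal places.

Av0 = (20.00000, -6.00000, -5.00000); divide by 20.00000 → v1 = (1.00000, -0.30000, -0.25000)
Av1 = (-4.75000, -2.80000, 5.45000); divide by 5.45000 → v2 = (-0.87156, -0.51376, 1.00000)
Requested entry of v2: -95/109 = -0.8716

-0.8716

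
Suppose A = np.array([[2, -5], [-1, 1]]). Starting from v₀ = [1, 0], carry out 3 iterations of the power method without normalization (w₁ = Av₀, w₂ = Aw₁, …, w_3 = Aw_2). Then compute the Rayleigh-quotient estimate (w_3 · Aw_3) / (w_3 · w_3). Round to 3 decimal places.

w1 = Av₀ = (2·1 + (-5)·0; (-1)·1 + 1·0) = (2, -1)
w2 = Aw1 = (2·2 + (-5)·(-1); (-1)·2 + 1·(-1)) = (9, -3)
w3 = Aw2 = (33, -12)
Aw3 = (126, -45)
w3·Aw3 = 33·126 + (-12)·(-45) = 4698; w3·w3 = 33·33 + (-12)·(-12) = 1233
λ ≈ 4698/1233 = 3.810

λ ≈ 3.810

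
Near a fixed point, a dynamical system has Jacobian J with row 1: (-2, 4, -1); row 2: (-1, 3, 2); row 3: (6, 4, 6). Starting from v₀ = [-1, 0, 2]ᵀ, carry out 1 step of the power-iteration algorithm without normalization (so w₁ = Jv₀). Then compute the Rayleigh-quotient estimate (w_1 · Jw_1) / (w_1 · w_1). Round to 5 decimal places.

w1 = Jv₀ = ((-2)·(-1) + 4·0 + (-1)·2; (-1)·(-1) + 3·0 + 2·2; 6·(-1) + 4·0 + 6·2) = (0, 5, 6)
Jw1 = (14, 27, 56)
w1·Jw1 = 0·14 + 5·27 + 6·56 = 471; w1·w1 = 0·0 + 5·5 + 6·6 = 61
λ ≈ 471/61 = 7.72131

λ ≈ 7.72131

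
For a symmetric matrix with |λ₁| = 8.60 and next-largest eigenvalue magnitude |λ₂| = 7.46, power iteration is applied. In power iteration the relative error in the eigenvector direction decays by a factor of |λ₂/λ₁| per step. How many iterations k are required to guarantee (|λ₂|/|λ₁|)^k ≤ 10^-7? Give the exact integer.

|λ₂/λ₁| = 7.46/8.60 = 0.86744
Need k ≥ ln(10^-7) / ln(0.86744) = -16.1181 / -0.1422 ≈ 113.343
Smallest integer k satisfying the bound: 114

114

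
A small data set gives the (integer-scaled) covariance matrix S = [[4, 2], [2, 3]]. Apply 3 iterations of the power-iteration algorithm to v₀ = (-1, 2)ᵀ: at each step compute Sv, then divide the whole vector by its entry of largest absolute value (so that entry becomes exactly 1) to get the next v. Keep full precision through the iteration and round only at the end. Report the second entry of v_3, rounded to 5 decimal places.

0.92857

Sv0 = (0.000000, 4.000000); divide by 4.000000 → v1 = (0.000000, 1.000000)
Sv1 = (2.000000, 3.000000); divide by 3.000000 → v2 = (0.666667, 1.000000)
Sv2 = (4.666667, 4.333333); divide by 4.666667 → v3 = (1.000000, 0.928571)
Requested entry of v3: 52/56 = 0.92857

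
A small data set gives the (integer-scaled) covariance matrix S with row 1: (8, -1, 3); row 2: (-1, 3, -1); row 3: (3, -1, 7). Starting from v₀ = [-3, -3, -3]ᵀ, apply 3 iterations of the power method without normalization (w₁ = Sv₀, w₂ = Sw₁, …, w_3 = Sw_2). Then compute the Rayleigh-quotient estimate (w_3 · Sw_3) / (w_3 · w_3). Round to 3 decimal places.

w1 = Sv₀ = (8·(-3) + (-1)·(-3) + 3·(-3); (-1)·(-3) + 3·(-3) + (-1)·(-3); 3·(-3) + (-1)·(-3) + 7·(-3)) = (-30, -3, -27)
w2 = Sw1 = (8·(-30) + (-1)·(-3) + 3·(-27); (-1)·(-30) + 3·(-3) + (-1)·(-27); 3·(-30) + (-1)·(-3) + 7·(-27)) = (-318, 48, -276)
w3 = Sw2 = (-3420, 738, -2934)
Sw3 = (-36900, 8568, -31536)
w3·Sw3 = (-3420)·(-36900) + 738·8568 + (-2934)·(-31536) = 225047808; w3·w3 = (-3420)·(-3420) + 738·738 + (-2934)·(-2934) = 20849400
λ ≈ 225047808/20849400 = 10.794

10.794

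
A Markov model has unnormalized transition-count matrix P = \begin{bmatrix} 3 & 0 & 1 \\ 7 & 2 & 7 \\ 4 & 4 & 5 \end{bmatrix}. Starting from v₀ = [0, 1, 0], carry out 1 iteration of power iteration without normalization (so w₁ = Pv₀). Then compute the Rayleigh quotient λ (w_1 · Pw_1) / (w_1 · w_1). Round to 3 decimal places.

w1 = Pv₀ = (0, 2, 4)
Pw1 = (4, 32, 28)
w1·Pw1 = 0·4 + 2·32 + 4·28 = 176; w1·w1 = 0·0 + 2·2 + 4·4 = 20
λ ≈ 176/20 = 8.800

8.800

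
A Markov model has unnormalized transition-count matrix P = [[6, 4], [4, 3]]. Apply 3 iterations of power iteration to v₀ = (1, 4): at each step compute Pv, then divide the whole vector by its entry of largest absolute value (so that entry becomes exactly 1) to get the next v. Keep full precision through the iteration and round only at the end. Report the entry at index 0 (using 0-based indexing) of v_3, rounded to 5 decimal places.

Pv0 = (22.000000, 16.000000); divide by 22.000000 → v1 = (1.000000, 0.727273)
Pv1 = (8.909091, 6.181818); divide by 8.909091 → v2 = (1.000000, 0.693878)
Pv2 = (8.775510, 6.081633); divide by 8.775510 → v3 = (1.000000, 0.693023)
Requested entry of v3: 1720/1720 = 1.00000

1.00000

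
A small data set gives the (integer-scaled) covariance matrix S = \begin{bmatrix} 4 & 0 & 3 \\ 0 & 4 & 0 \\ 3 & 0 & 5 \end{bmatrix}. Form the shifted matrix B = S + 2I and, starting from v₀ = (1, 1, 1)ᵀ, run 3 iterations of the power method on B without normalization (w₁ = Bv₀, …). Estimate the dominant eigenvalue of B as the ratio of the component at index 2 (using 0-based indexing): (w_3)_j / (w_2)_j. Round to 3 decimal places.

9.598

B = S + 2I has rows (6, 0, 3); (0, 6, 0); (3, 0, 7)
w1 = Bv₀ = (6·1 + 0·1 + 3·1; 0·1 + 6·1 + 0·1; 3·1 + 0·1 + 7·1) = (9, 6, 10)
w2 = Bw1 = (6·9 + 0·6 + 3·10; 0·9 + 6·6 + 0·10; 3·9 + 0·6 + 7·10) = (84, 36, 97)
w3 = Bw2 = (795, 216, 931)
Ratio: 931/97 = 9.598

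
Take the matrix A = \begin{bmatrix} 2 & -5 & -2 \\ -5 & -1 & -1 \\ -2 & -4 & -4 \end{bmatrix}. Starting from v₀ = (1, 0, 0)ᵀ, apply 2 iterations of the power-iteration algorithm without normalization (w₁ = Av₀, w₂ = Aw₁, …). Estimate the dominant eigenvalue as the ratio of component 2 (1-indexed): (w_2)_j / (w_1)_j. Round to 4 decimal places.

w1 = Av₀ = (2·1 + (-5)·0 + (-2)·0; (-5)·1 + (-1)·0 + (-1)·0; (-2)·1 + (-4)·0 + (-4)·0) = (2, -5, -2)
w2 = Aw1 = (2·2 + (-5)·(-5) + (-2)·(-2); (-5)·2 + (-1)·(-5) + (-1)·(-2); (-2)·2 + (-4)·(-5) + (-4)·(-2)) = (33, -3, 24)
Ratio at component: -3 / -5 = 0.6000

0.6000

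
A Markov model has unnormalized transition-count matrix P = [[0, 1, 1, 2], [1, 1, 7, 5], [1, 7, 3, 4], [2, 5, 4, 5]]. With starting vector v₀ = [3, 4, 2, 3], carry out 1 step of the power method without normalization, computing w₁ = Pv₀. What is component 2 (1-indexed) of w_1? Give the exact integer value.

w1 = Pv₀ = (0·3 + 1·4 + 1·2 + 2·3; 1·3 + 1·4 + 7·2 + 5·3; 1·3 + 7·4 + 3·2 + 4·3; 2·3 + 5·4 + 4·2 + 5·3) = (12, 36, 49, 49)
The requested component of w1 is 36.

36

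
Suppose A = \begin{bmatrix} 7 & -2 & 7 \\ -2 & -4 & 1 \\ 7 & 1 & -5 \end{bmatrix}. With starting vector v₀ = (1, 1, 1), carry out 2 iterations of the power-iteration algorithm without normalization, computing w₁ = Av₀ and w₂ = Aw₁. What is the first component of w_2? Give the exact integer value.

w1 = Av₀ = (12, -5, 3)
w2 = Aw1 = (115, -1, 64)
The requested component of w2 is 115.

115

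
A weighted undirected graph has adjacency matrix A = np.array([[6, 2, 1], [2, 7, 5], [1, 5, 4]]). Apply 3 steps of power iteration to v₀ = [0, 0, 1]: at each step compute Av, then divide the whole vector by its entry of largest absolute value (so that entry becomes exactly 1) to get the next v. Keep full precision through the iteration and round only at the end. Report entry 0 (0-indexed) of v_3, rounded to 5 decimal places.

0.42527

Av0 = (1.000000, 5.000000, 4.000000); divide by 5.000000 → v1 = (0.200000, 1.000000, 0.800000)
Av1 = (4.000000, 11.400000, 8.400000); divide by 11.400000 → v2 = (0.350877, 1.000000, 0.736842)
Av2 = (4.842105, 11.385965, 8.298246); divide by 11.385965 → v3 = (0.425270, 1.000000, 0.728814)
Requested entry of v3: 276/649 = 0.42527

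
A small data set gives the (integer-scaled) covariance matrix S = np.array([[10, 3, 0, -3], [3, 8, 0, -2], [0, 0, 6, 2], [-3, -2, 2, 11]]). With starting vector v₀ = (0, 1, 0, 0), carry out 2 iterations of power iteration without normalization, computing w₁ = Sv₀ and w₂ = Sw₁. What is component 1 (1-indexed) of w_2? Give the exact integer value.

60

w1 = Sv₀ = (10·0 + 3·1 + 0·0 + (-3)·0; 3·0 + 8·1 + 0·0 + (-2)·0; 0·0 + 0·1 + 6·0 + 2·0; (-3)·0 + (-2)·1 + 2·0 + 11·0) = (3, 8, 0, -2)
w2 = Sw1 = (10·3 + 3·8 + 0·0 + (-3)·(-2); 3·3 + 8·8 + 0·0 + (-2)·(-2); 0·3 + 0·8 + 6·0 + 2·(-2); (-3)·3 + (-2)·8 + 2·0 + 11·(-2)) = (60, 77, -4, -47)
The requested component of w2 is 60.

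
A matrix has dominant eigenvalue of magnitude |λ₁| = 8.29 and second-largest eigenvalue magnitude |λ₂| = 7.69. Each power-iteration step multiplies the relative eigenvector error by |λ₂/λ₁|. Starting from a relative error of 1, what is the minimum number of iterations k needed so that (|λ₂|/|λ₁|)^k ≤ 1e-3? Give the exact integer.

|λ₂/λ₁| = 7.69/8.29 = 0.92762
Need k ≥ ln(1e-3) / ln(0.92762) = -6.9078 / -0.0751 ≈ 91.945
Smallest integer k satisfying the bound: 92

92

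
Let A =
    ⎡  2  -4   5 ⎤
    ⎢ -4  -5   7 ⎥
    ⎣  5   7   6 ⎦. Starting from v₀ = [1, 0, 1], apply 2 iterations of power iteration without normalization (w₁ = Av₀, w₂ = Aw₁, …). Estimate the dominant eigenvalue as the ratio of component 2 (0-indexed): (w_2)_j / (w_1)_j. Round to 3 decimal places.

λ ≈ 11.091

w1 = Av₀ = (7, 3, 11)
w2 = Aw1 = (57, 34, 122)
Ratio at component: 122 / 11 = 11.091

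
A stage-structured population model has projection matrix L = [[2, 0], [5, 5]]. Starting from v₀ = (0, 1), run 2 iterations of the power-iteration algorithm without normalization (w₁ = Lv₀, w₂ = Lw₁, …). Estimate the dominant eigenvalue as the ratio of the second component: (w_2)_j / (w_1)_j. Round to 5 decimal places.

λ ≈ 5.00000

w1 = Lv₀ = (0, 5)
w2 = Lw1 = (0, 25)
Ratio at component: 25 / 5 = 5.00000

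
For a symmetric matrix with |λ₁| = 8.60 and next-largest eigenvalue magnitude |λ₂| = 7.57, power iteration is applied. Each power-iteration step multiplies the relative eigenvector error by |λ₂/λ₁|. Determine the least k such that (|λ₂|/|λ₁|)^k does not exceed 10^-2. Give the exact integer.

37

|λ₂/λ₁| = 7.57/8.60 = 0.88023
Need k ≥ ln(10^-2) / ln(0.88023) = -4.6052 / -0.1276 ≈ 36.099
Smallest integer k satisfying the bound: 37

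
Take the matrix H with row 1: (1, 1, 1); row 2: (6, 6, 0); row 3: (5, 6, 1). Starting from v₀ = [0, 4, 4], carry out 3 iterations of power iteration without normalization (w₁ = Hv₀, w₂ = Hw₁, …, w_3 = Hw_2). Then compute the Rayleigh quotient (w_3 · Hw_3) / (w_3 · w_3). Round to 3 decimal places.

w1 = Hv₀ = (8, 24, 28)
w2 = Hw1 = (60, 192, 212)
w3 = Hw2 = (464, 1512, 1664)
Hw3 = (3640, 11856, 13056)
w3·Hw3 = 464·3640 + 1512·11856 + 1664·13056 = 41340416; w3·w3 = 464·464 + 1512·1512 + 1664·1664 = 5270336
λ ≈ 41340416/5270336 = 7.844

7.844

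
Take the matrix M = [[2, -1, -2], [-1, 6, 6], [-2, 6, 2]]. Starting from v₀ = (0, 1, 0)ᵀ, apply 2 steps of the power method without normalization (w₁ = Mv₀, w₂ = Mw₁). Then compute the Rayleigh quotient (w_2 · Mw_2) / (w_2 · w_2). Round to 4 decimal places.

w1 = Mv₀ = (-1, 6, 6)
w2 = Mw1 = (-20, 73, 50)
Mw2 = (-213, 758, 578)
w2·Mw2 = (-20)·(-213) + 73·758 + 50·578 = 88494; w2·w2 = (-20)·(-20) + 73·73 + 50·50 = 8229
λ ≈ 88494/8229 = 10.7539

10.7539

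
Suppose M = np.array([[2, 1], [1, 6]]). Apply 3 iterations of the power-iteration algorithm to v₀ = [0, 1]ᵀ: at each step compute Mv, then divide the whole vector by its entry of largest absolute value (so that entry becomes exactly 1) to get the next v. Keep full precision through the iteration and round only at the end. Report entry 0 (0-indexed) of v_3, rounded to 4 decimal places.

0.2304

Mv0 = (1.00000, 6.00000); divide by 6.00000 → v1 = (0.16667, 1.00000)
Mv1 = (1.33333, 6.16667); divide by 6.16667 → v2 = (0.21622, 1.00000)
Mv2 = (1.43243, 6.21622); divide by 6.21622 → v3 = (0.23043, 1.00000)
Requested entry of v3: 53/230 = 0.2304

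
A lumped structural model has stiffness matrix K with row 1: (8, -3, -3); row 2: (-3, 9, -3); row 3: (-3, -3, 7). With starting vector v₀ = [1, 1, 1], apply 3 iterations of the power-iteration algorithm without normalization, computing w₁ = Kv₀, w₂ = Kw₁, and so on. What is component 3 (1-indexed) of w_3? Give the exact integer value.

w1 = Kv₀ = (2, 3, 1)
w2 = Kw1 = (4, 18, -8)
w3 = Kw2 = (2, 174, -122)
The requested component of w3 is -122.

-122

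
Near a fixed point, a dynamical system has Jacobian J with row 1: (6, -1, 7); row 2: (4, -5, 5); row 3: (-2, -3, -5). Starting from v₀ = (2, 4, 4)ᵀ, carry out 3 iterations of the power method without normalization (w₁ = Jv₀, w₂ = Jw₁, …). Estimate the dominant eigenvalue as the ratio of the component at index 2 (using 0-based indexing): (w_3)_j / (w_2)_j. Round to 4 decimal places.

-1.2381

w1 = Jv₀ = (6·2 + (-1)·4 + 7·4; 4·2 + (-5)·4 + 5·4; (-2)·2 + (-3)·4 + (-5)·4) = (36, 8, -36)
w2 = Jw1 = (6·36 + (-1)·8 + 7·(-36); 4·36 + (-5)·8 + 5·(-36); (-2)·36 + (-3)·8 + (-5)·(-36)) = (-44, -76, 84)
w3 = Jw2 = (400, 624, -104)
Ratio at component: -104 / 84 = -1.2381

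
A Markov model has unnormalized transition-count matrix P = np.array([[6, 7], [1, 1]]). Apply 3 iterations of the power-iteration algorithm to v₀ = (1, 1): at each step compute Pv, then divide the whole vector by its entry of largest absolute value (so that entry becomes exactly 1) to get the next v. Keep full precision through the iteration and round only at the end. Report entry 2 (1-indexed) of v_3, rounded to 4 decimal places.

0.1629

Pv0 = (13.00000, 2.00000); divide by 13.00000 → v1 = (1.00000, 0.15385)
Pv1 = (7.07692, 1.15385); divide by 7.07692 → v2 = (1.00000, 0.16304)
Pv2 = (7.14130, 1.16304); divide by 7.14130 → v3 = (1.00000, 0.16286)
Requested entry of v3: 107/657 = 0.1629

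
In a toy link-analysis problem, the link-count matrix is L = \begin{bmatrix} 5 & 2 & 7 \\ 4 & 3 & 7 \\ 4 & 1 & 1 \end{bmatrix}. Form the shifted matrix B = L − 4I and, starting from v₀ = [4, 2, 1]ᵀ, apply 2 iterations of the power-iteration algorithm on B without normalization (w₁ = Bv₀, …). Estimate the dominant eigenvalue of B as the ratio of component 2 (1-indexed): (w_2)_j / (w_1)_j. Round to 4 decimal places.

μ ≈ 6.8571

B = L − 4I has rows (1, 2, 7); (4, -1, 7); (4, 1, -3)
w1 = Bv₀ = (1·4 + 2·2 + 7·1; 4·4 + (-1)·2 + 7·1; 4·4 + 1·2 + (-3)·1) = (15, 21, 15)
w2 = Bw1 = (1·15 + 2·21 + 7·15; 4·15 + (-1)·21 + 7·15; 4·15 + 1·21 + (-3)·15) = (162, 144, 36)
Ratio: 144/21 = 6.8571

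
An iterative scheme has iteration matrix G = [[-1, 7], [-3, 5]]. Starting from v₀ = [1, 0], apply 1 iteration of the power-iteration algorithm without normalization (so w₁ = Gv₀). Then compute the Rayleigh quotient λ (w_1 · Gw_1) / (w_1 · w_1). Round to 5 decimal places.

w1 = Gv₀ = (-1, -3)
Gw1 = (-20, -12)
w1·Gw1 = (-1)·(-20) + (-3)·(-12) = 56; w1·w1 = (-1)·(-1) + (-3)·(-3) = 10
λ ≈ 56/10 = 5.60000

5.60000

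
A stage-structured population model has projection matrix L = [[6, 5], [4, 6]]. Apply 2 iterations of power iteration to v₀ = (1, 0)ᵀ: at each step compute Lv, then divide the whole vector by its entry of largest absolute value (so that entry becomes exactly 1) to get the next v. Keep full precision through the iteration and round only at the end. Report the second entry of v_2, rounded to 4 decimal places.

Lv0 = (6.00000, 4.00000); divide by 6.00000 → v1 = (1.00000, 0.66667)
Lv1 = (9.33333, 8.00000); divide by 9.33333 → v2 = (1.00000, 0.85714)
Requested entry of v2: 48/56 = 0.8571

0.8571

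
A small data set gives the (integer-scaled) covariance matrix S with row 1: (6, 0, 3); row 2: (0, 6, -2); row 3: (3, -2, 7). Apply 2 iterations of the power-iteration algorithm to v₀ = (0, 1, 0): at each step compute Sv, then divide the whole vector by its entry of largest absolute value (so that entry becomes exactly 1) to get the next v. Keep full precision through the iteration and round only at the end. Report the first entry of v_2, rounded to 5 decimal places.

Sv0 = (0.000000, 6.000000, -2.000000); divide by 6.000000 → v1 = (0.000000, 1.000000, -0.333333)
Sv1 = (-1.000000, 6.666667, -4.333333); divide by 6.666667 → v2 = (-0.150000, 1.000000, -0.650000)
Requested entry of v2: -6/40 = -0.15000

-0.15000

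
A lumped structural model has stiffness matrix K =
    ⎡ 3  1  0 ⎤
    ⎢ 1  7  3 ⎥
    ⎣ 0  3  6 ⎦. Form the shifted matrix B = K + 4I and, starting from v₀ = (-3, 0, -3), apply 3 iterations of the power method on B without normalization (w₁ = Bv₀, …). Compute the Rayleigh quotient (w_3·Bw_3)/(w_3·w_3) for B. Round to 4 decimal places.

13.4186

B = K + 4I has rows (7, 1, 0); (1, 11, 3); (0, 3, 10)
w1 = Bv₀ = (7·(-3) + 1·0 + 0·(-3); 1·(-3) + 11·0 + 3·(-3); 0·(-3) + 3·0 + 10·(-3)) = (-21, -12, -30)
w2 = Bw1 = (7·(-21) + 1·(-12) + 0·(-30); 1·(-21) + 11·(-12) + 3·(-30); 0·(-21) + 3·(-12) + 10·(-30)) = (-159, -243, -336)
w3 = Bw2 = (-1356, -3840, -4089)
Bw3 = (-13332, -55863, -52410)
w3·Bw3 = 446896602; w3·w3 = 33304257; μ ≈ 446896602/33304257 = 13.4186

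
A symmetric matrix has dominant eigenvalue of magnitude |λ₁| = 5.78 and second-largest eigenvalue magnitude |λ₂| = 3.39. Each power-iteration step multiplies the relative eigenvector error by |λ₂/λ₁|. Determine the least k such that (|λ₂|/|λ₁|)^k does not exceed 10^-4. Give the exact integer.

|λ₂/λ₁| = 3.39/5.78 = 0.58651
Need k ≥ ln(10^-4) / ln(0.58651) = -9.2103 / -0.5336 ≈ 17.262
Smallest integer k satisfying the bound: 18

18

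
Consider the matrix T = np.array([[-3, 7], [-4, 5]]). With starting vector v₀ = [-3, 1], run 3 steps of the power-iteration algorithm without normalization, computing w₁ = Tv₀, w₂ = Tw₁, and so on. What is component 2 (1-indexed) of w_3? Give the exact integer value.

-179

w1 = Tv₀ = ((-3)·(-3) + 7·1; (-4)·(-3) + 5·1) = (16, 17)
w2 = Tw1 = ((-3)·16 + 7·17; (-4)·16 + 5·17) = (71, 21)
w3 = Tw2 = (-66, -179)
The requested component of w3 is -179.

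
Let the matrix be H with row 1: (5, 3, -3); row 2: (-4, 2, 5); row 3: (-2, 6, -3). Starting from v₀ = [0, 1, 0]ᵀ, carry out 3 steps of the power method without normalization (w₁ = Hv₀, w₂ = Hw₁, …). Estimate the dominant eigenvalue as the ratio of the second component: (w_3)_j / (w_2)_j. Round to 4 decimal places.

w1 = Hv₀ = (3, 2, 6)
w2 = Hw1 = (3, 22, -12)
w3 = Hw2 = (117, -28, 162)
Ratio at component: -28 / 22 = -1.2727

λ ≈ -1.2727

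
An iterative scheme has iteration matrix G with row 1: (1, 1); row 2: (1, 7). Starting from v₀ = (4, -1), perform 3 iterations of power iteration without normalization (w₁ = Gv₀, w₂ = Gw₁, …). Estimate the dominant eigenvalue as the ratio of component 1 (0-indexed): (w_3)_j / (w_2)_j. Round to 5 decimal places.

w1 = Gv₀ = (3, -3)
w2 = Gw1 = (0, -18)
w3 = Gw2 = (-18, -126)
Ratio at component: -126 / -18 = 7.00000

7.00000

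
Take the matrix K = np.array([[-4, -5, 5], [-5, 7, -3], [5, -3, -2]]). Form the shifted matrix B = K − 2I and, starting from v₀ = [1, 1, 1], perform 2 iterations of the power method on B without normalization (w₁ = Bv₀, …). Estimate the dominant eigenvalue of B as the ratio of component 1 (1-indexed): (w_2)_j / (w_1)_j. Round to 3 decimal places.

B = K − 2I has rows (-6, -5, 5); (-5, 5, -3); (5, -3, -4)
w1 = Bv₀ = (-6, -3, -2)
w2 = Bw1 = (41, 21, -13)
Ratio: 41/-6 = -6.833

-6.833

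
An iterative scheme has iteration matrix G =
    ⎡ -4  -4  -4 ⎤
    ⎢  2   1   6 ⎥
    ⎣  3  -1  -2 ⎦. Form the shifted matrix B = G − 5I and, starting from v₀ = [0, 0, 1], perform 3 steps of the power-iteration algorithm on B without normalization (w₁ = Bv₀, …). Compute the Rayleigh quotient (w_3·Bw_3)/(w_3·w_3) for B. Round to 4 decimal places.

B = G − 5I has rows (-9, -4, -4); (2, -4, 6); (3, -1, -7)
w1 = Bv₀ = (-4, 6, -7)
w2 = Bw1 = (40, -74, 31)
w3 = Bw2 = (-188, 562, -23)
Bw3 = (-464, -2762, -965)
w3·Bw3 = -1442817; w3·w3 = 351717; μ ≈ -1442817/351717 = -4.1022

μ ≈ -4.1022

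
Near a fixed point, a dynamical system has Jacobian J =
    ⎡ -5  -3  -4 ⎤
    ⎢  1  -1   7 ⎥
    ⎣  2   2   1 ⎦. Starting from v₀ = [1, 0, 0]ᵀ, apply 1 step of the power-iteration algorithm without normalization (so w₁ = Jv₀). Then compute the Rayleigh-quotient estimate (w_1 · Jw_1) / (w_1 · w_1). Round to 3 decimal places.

w1 = Jv₀ = (-5, 1, 2)
Jw1 = (14, 8, -6)
w1·Jw1 = (-5)·14 + 1·8 + 2·(-6) = -74; w1·w1 = (-5)·(-5) + 1·1 + 2·2 = 30
λ ≈ -74/30 = -2.467

λ ≈ -2.467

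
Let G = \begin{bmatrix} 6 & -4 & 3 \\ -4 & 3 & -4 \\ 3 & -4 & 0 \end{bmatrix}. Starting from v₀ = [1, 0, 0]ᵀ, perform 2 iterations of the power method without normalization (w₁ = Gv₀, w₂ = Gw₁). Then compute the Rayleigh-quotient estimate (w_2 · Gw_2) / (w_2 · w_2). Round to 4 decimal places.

λ ≈ 10.8846

w1 = Gv₀ = (6·1 + (-4)·0 + 3·0; (-4)·1 + 3·0 + (-4)·0; 3·1 + (-4)·0 + 0·0) = (6, -4, 3)
w2 = Gw1 = (6·6 + (-4)·(-4) + 3·3; (-4)·6 + 3·(-4) + (-4)·3; 3·6 + (-4)·(-4) + 0·3) = (61, -48, 34)
Gw2 = (660, -524, 375)
w2·Gw2 = 61·660 + (-48)·(-524) + 34·375 = 78162; w2·w2 = 61·61 + (-48)·(-48) + 34·34 = 7181
λ ≈ 78162/7181 = 10.8846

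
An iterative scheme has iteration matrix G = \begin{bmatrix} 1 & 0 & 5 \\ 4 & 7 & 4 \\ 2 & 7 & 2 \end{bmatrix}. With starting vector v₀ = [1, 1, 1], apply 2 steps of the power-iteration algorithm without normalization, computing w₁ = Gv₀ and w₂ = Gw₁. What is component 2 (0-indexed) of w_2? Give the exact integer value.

w1 = Gv₀ = (6, 15, 11)
w2 = Gw1 = (61, 173, 139)
The requested component of w2 is 139.

139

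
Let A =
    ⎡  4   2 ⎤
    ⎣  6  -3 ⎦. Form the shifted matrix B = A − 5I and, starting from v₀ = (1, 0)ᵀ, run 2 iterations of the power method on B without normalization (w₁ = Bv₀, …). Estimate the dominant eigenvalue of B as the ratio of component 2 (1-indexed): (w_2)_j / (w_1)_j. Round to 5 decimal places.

B = A − 5I has rows (-1, 2); (6, -8)
w1 = Bv₀ = ((-1)·1 + 2·0; 6·1 + (-8)·0) = (-1, 6)
w2 = Bw1 = ((-1)·(-1) + 2·6; 6·(-1) + (-8)·6) = (13, -54)
Ratio: -54/6 = -9.00000

μ ≈ -9.00000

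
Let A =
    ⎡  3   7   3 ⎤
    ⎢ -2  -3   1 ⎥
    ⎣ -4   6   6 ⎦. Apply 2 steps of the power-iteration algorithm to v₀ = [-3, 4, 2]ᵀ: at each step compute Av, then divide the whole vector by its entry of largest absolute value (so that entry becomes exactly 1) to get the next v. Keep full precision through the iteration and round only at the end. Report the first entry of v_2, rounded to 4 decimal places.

1.0000

Av0 = (25.00000, -4.00000, 48.00000); divide by 48.00000 → v1 = (0.52083, -0.08333, 1.00000)
Av1 = (3.97917, 0.20833, 3.41667); divide by 3.97917 → v2 = (1.00000, 0.05236, 0.85864)
Requested entry of v2: 191/191 = 1.0000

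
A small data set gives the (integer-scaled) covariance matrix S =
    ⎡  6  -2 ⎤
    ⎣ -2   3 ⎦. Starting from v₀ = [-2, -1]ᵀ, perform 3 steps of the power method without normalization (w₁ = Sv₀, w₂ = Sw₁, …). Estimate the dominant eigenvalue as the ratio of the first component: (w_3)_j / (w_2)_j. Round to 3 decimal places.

λ ≈ 6.742

w1 = Sv₀ = (6·(-2) + (-2)·(-1); (-2)·(-2) + 3·(-1)) = (-10, 1)
w2 = Sw1 = (6·(-10) + (-2)·1; (-2)·(-10) + 3·1) = (-62, 23)
w3 = Sw2 = (-418, 193)
Ratio at component: -418 / -62 = 6.742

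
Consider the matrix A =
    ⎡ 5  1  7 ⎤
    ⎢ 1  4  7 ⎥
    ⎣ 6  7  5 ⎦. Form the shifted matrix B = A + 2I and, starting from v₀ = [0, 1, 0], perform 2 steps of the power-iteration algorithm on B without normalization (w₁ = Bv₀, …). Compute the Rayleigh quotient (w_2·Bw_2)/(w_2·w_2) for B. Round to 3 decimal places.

μ ≈ 16.600

B = A + 2I has rows (7, 1, 7); (1, 6, 7); (6, 7, 7)
w1 = Bv₀ = (1, 6, 7)
w2 = Bw1 = (62, 86, 97)
Bw2 = (1199, 1257, 1653)
w2·Bw2 = 342781; w2·w2 = 20649; μ ≈ 342781/20649 = 16.600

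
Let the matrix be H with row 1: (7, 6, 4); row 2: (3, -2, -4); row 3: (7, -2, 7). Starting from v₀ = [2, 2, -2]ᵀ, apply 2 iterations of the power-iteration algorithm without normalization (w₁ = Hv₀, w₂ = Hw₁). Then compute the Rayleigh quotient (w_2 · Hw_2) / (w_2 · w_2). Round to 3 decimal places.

11.708

w1 = Hv₀ = (7·2 + 6·2 + 4·(-2); 3·2 + (-2)·2 + (-4)·(-2); 7·2 + (-2)·2 + 7·(-2)) = (18, 10, -4)
w2 = Hw1 = (7·18 + 6·10 + 4·(-4); 3·18 + (-2)·10 + (-4)·(-4); 7·18 + (-2)·10 + 7·(-4)) = (170, 50, 78)
Hw2 = (1802, 98, 1636)
w2·Hw2 = 170·1802 + 50·98 + 78·1636 = 438848; w2·w2 = 170·170 + 50·50 + 78·78 = 37484
λ ≈ 438848/37484 = 11.708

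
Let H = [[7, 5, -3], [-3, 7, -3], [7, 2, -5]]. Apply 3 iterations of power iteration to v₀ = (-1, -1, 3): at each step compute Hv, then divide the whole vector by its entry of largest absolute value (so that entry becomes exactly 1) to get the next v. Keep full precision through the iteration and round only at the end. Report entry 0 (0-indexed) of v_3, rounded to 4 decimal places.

Hv0 = (-21.00000, -13.00000, -24.00000); divide by -24.00000 → v1 = (0.87500, 0.54167, 1.00000)
Hv1 = (5.83333, -1.83333, 2.20833); divide by 5.83333 → v2 = (1.00000, -0.31429, 0.37857)
Hv2 = (4.29286, -6.33571, 4.47857); divide by -6.33571 → v3 = (-0.67756, 1.00000, -0.70688)
Requested entry of v3: -601/887 = -0.6776

-0.6776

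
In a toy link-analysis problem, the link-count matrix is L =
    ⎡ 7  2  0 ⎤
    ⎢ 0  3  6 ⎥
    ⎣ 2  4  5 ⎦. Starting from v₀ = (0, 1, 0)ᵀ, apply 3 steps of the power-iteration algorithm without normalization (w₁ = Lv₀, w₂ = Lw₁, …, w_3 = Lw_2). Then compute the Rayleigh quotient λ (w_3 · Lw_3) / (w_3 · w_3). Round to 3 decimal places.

w1 = Lv₀ = (2, 3, 4)
w2 = Lw1 = (20, 33, 36)
w3 = Lw2 = (206, 315, 352)
Lw3 = (2072, 3057, 3432)
w3·Lw3 = 206·2072 + 315·3057 + 352·3432 = 2597851; w3·w3 = 206·206 + 315·315 + 352·352 = 265565
λ ≈ 2597851/265565 = 9.782

9.782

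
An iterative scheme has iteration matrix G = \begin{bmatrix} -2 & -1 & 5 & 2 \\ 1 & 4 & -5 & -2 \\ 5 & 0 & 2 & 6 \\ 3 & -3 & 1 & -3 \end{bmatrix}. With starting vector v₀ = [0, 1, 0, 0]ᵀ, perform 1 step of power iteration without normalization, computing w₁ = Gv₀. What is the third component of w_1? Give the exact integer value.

w1 = Gv₀ = ((-2)·0 + (-1)·1 + 5·0 + 2·0; 1·0 + 4·1 + (-5)·0 + (-2)·0; 5·0 + 0·1 + 2·0 + 6·0; 3·0 + (-3)·1 + 1·0 + (-3)·0) = (-1, 4, 0, -3)
The requested component of w1 is 0.

0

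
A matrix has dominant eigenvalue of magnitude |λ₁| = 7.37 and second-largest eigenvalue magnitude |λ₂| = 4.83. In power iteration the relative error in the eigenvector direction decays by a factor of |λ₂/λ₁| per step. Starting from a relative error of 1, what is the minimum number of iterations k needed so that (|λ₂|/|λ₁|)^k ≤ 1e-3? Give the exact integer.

17

|λ₂/λ₁| = 4.83/7.37 = 0.65536
Need k ≥ ln(1e-3) / ln(0.65536) = -6.9078 / -0.4226 ≈ 16.347
Smallest integer k satisfying the bound: 17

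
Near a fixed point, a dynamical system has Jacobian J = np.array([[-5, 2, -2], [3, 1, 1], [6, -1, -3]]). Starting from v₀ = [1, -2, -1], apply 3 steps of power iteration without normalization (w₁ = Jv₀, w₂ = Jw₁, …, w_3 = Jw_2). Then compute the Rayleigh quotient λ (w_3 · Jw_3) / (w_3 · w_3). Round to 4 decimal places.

w1 = Jv₀ = (-7, 0, 11)
w2 = Jw1 = (13, -10, -75)
w3 = Jw2 = (65, -46, 313)
Jw3 = (-1043, 462, -503)
w3·Jw3 = 65·(-1043) + (-46)·462 + 313·(-503) = -246486; w3·w3 = 65·65 + (-46)·(-46) + 313·313 = 104310
λ ≈ -246486/104310 = -2.3630

-2.3630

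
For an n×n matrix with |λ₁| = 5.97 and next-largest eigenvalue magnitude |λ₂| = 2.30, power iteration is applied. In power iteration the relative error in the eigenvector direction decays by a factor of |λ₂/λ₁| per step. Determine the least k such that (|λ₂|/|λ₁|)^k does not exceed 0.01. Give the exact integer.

|λ₂/λ₁| = 2.30/5.97 = 0.38526
Need k ≥ ln(0.01) / ln(0.38526) = -4.6052 / -0.9538 ≈ 4.828
Smallest integer k satisfying the bound: 5

5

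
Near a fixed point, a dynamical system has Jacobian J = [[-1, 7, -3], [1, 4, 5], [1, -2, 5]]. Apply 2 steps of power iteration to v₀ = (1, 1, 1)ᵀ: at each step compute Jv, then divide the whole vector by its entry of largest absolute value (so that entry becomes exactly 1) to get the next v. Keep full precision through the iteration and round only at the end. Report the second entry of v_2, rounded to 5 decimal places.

Jv0 = (3.000000, 10.000000, 4.000000); divide by 10.000000 → v1 = (0.300000, 1.000000, 0.400000)
Jv1 = (5.500000, 6.300000, 0.300000); divide by 6.300000 → v2 = (0.873016, 1.000000, 0.047619)
Requested entry of v2: 63/63 = 1.00000

1.00000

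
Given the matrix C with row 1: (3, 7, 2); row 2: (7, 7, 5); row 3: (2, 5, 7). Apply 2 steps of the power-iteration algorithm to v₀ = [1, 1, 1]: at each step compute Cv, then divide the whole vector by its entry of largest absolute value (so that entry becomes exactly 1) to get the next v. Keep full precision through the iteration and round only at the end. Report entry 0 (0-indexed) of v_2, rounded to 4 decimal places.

0.6864

Cv0 = (12.00000, 19.00000, 14.00000); divide by 19.00000 → v1 = (0.63158, 1.00000, 0.73684)
Cv1 = (10.36842, 15.10526, 11.42105); divide by 15.10526 → v2 = (0.68641, 1.00000, 0.75610)
Requested entry of v2: 197/287 = 0.6864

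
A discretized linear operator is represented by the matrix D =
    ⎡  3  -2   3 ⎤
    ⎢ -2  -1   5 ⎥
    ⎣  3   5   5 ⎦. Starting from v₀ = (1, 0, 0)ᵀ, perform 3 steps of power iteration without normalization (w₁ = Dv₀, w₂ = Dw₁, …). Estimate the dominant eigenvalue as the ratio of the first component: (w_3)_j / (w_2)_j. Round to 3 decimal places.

w1 = Dv₀ = (3·1 + (-2)·0 + 3·0; (-2)·1 + (-1)·0 + 5·0; 3·1 + 5·0 + 5·0) = (3, -2, 3)
w2 = Dw1 = (3·3 + (-2)·(-2) + 3·3; (-2)·3 + (-1)·(-2) + 5·3; 3·3 + 5·(-2) + 5·3) = (22, 11, 14)
w3 = Dw2 = (86, 15, 191)
Ratio at component: 86 / 22 = 3.909

λ ≈ 3.909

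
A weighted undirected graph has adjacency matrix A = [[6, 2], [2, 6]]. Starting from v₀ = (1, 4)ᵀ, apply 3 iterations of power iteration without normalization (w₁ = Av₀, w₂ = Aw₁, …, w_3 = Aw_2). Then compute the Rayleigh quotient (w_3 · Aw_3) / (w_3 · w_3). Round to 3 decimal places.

λ ≈ 7.978

w1 = Av₀ = (6·1 + 2·4; 2·1 + 6·4) = (14, 26)
w2 = Aw1 = (6·14 + 2·26; 2·14 + 6·26) = (136, 184)
w3 = Aw2 = (1184, 1376)
Aw3 = (9856, 10624)
w3·Aw3 = 1184·9856 + 1376·10624 = 26288128; w3·w3 = 1184·1184 + 1376·1376 = 3295232
λ ≈ 26288128/3295232 = 7.978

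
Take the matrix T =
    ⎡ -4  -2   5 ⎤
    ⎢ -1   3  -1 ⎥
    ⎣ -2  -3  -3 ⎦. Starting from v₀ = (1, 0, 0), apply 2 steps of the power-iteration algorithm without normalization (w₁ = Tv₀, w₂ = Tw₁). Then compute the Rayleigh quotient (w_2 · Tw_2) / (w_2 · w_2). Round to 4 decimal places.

w1 = Tv₀ = ((-4)·1 + (-2)·0 + 5·0; (-1)·1 + 3·0 + (-1)·0; (-2)·1 + (-3)·0 + (-3)·0) = (-4, -1, -2)
w2 = Tw1 = ((-4)·(-4) + (-2)·(-1) + 5·(-2); (-1)·(-4) + 3·(-1) + (-1)·(-2); (-2)·(-4) + (-3)·(-1) + (-3)·(-2)) = (8, 3, 17)
Tw2 = (47, -16, -76)
w2·Tw2 = 8·47 + 3·(-16) + 17·(-76) = -964; w2·w2 = 8·8 + 3·3 + 17·17 = 362
λ ≈ -964/362 = -2.6630

λ ≈ -2.6630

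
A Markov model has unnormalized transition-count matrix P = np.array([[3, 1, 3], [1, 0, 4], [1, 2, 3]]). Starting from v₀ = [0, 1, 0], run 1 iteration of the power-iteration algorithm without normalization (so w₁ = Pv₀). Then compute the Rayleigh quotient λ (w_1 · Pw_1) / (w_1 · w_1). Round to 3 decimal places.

w1 = Pv₀ = (1, 0, 2)
Pw1 = (9, 9, 7)
w1·Pw1 = 1·9 + 0·9 + 2·7 = 23; w1·w1 = 1·1 + 0·0 + 2·2 = 5
λ ≈ 23/5 = 4.600

λ ≈ 4.600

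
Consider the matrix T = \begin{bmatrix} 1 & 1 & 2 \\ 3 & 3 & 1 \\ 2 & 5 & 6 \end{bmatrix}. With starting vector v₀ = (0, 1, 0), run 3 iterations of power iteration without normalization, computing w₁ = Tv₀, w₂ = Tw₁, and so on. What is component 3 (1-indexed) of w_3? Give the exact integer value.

w1 = Tv₀ = (1·0 + 1·1 + 2·0; 3·0 + 3·1 + 1·0; 2·0 + 5·1 + 6·0) = (1, 3, 5)
w2 = Tw1 = (1·1 + 1·3 + 2·5; 3·1 + 3·3 + 1·5; 2·1 + 5·3 + 6·5) = (14, 17, 47)
w3 = Tw2 = (125, 140, 395)
The requested component of w3 is 395.

395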